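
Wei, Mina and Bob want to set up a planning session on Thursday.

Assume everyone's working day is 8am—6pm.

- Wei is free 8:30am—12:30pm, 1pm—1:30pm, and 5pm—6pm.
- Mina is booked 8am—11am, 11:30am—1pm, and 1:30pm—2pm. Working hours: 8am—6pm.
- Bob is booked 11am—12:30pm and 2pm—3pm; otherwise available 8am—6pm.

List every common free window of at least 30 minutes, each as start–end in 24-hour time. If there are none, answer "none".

13:00–13:30, 17:00–18:00

Mina free within 08:00–18:00: 11:00–11:30, 13:00–13:30, 14:00–18:00.
Bob free within 08:00–18:00: 08:00–11:00, 12:30–14:00, 15:00–18:00.
Wei ∩ Mina: 11:00–11:30, 13:00–13:30, 17:00–18:00.
Wei ∩ Mina ∩ Bob: 13:00–13:30, 17:00–18:00.
Windows ≥ 30 min: 13:00–13:30, 17:00–18:00.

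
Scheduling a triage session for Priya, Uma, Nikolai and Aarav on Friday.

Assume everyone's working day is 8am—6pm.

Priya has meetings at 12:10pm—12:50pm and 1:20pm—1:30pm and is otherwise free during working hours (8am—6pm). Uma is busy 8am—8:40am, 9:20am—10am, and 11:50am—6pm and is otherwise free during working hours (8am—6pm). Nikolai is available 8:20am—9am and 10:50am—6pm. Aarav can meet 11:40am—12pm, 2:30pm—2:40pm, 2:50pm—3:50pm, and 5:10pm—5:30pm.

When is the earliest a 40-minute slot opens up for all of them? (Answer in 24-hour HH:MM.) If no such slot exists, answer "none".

none

Priya free within 08:00–18:00: 08:00–12:10, 12:50–13:20, 13:30–18:00.
Uma free within 08:00–18:00: 08:40–09:20, 10:00–11:50.
Priya ∩ Uma: 08:40–09:20, 10:00–11:50.
Priya ∩ Uma ∩ Nikolai: 08:40–09:00, 10:50–11:50.
Priya ∩ Uma ∩ Nikolai ∩ Aarav: 11:40–11:50.
Windows ≥ 40 min: (none).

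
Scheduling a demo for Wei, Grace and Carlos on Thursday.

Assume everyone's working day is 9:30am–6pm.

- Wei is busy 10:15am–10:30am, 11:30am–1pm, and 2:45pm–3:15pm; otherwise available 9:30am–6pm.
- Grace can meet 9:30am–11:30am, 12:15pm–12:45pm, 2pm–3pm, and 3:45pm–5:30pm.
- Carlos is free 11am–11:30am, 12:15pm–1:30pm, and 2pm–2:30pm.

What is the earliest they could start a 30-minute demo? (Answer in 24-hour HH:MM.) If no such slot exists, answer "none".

11:00

Wei free within 09:30–18:00: 09:30–10:15, 10:30–11:30, 13:00–14:45, 15:15–18:00.
Wei ∩ Grace: 09:30–10:15, 10:30–11:30, 14:00–14:45, 15:45–17:30.
Wei ∩ Grace ∩ Carlos: 11:00–11:30, 14:00–14:30.
Windows ≥ 30 min: 11:00–11:30, 14:00–14:30.
Earliest such window starts at 11:00.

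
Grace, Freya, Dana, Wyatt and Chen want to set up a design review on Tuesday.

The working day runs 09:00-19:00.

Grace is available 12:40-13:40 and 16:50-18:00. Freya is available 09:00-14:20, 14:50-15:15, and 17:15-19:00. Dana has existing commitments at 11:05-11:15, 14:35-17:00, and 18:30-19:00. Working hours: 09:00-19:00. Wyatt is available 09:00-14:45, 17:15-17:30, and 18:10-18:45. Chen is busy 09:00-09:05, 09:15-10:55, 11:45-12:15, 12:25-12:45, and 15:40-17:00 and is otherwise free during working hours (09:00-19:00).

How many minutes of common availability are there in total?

Dana free within 09:00–19:00: 09:00–11:05, 11:15–14:35, 17:00–18:30.
Chen free within 09:00–19:00: 09:05–09:15, 10:55–11:45, 12:15–12:25, 12:45–15:40, 17:00–19:00.
Grace ∩ Freya: 12:40–13:40, 17:15–18:00.
Grace ∩ Freya ∩ Dana: 12:40–13:40, 17:15–18:00.
Grace ∩ Freya ∩ Dana ∩ Wyatt: 12:40–13:40, 17:15–17:30.
Grace ∩ Freya ∩ Dana ∩ Wyatt ∩ Chen: 12:45–13:40, 17:15–17:30.
Total common minutes: 55 + 15 = 70.

70 minutes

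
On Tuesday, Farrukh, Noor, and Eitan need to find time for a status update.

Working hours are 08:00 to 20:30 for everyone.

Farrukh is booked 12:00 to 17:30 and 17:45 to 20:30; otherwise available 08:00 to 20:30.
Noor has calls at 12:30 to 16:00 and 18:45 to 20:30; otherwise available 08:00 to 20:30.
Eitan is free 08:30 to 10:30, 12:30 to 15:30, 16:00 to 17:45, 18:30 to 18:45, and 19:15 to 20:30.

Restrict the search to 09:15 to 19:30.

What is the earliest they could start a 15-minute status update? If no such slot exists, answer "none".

Farrukh free within 08:00–20:30: 08:00–12:00, 17:30–17:45.
Noor free within 08:00–20:30: 08:00–12:30, 16:00–18:45.
Farrukh ∩ Noor: 08:00–12:00, 17:30–17:45.
Farrukh ∩ Noor ∩ Eitan: 08:30–10:30, 17:30–17:45.
Restricted to 09:15–19:30: 09:15–10:30, 17:30–17:45.
Windows ≥ 15 min: 09:15–10:30, 17:30–17:45.
Earliest such window starts at 09:15.

09:15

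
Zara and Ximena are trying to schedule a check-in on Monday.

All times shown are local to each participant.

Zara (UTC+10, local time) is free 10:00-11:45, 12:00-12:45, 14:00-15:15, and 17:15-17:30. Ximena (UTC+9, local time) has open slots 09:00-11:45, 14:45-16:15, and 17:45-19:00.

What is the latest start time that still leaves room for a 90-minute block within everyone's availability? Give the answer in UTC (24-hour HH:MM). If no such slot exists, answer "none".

00:15

Zara → UTC: 00:00–01:45, 02:00–02:45, 04:00–05:15, 07:15–07:30.
Ximena → UTC: 00:00–02:45, 05:45–07:15, 08:45–10:00.
Zara ∩ Ximena: 00:00–01:45, 02:00–02:45.
Windows ≥ 90 min: 00:00–01:45.
Latest start in the last window 00:00–01:45 is 01:45 − 90 min = 00:15.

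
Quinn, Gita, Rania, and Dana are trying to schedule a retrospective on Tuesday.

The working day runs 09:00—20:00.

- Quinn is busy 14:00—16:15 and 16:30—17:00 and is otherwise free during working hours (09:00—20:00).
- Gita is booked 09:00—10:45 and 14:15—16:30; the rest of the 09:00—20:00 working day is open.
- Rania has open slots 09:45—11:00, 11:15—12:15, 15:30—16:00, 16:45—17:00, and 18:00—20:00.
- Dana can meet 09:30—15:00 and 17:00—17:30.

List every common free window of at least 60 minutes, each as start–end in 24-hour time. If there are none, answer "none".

11:15–12:15

Quinn free within 09:00–20:00: 09:00–14:00, 16:15–16:30, 17:00–20:00.
Gita free within 09:00–20:00: 10:45–14:15, 16:30–20:00.
Quinn ∩ Gita: 10:45–14:00, 17:00–20:00.
Quinn ∩ Gita ∩ Rania: 10:45–11:00, 11:15–12:15, 18:00–20:00.
Quinn ∩ Gita ∩ Rania ∩ Dana: 10:45–11:00, 11:15–12:15.
Windows ≥ 60 min: 11:15–12:15.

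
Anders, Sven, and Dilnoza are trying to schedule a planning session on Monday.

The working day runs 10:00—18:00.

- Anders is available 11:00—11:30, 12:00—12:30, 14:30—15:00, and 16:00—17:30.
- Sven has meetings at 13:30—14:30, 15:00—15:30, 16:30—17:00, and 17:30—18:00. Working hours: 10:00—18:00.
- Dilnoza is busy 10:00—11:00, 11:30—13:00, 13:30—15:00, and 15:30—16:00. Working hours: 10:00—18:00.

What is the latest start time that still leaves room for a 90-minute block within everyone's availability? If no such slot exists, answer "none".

Sven free within 10:00–18:00: 10:00–13:30, 14:30–15:00, 15:30–16:30, 17:00–17:30.
Dilnoza free within 10:00–18:00: 11:00–11:30, 13:00–13:30, 15:00–15:30, 16:00–18:00.
Anders ∩ Sven: 11:00–11:30, 12:00–12:30, 14:30–15:00, 16:00–16:30, 17:00–17:30.
Anders ∩ Sven ∩ Dilnoza: 11:00–11:30, 16:00–16:30, 17:00–17:30.
Windows ≥ 90 min: (none).

none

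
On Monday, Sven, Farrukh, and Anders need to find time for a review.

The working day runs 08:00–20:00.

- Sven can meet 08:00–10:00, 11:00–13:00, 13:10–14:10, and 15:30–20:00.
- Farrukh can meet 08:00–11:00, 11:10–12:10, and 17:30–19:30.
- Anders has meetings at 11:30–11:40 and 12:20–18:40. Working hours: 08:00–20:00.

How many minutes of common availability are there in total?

220 minutes

Anders free within 08:00–20:00: 08:00–11:30, 11:40–12:20, 18:40–20:00.
Sven ∩ Farrukh: 08:00–10:00, 11:10–12:10, 17:30–19:30.
Sven ∩ Farrukh ∩ Anders: 08:00–10:00, 11:10–11:30, 11:40–12:10, 18:40–19:30.
Total common minutes: 120 + 20 + 30 + 50 = 220.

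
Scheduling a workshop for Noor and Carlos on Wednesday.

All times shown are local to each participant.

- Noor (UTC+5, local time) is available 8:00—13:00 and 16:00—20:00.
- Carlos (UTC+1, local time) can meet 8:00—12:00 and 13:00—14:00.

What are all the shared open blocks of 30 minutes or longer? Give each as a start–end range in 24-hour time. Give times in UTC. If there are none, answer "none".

07:00–08:00, 12:00–13:00

Noor → UTC: 03:00–08:00, 11:00–15:00.
Carlos → UTC: 07:00–11:00, 12:00–13:00.
Noor ∩ Carlos: 07:00–08:00, 12:00–13:00.
Windows ≥ 30 min: 07:00–08:00, 12:00–13:00.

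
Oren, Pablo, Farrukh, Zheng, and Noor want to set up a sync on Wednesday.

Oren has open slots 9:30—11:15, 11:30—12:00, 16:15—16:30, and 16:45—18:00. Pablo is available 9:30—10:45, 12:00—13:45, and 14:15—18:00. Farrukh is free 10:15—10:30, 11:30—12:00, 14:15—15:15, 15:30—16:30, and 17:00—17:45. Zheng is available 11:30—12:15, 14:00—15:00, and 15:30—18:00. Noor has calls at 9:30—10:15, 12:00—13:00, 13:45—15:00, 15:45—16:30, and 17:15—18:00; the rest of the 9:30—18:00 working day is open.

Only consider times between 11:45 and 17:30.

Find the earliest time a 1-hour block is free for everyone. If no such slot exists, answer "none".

none

Noor free within 09:30–18:00: 10:15–12:00, 13:00–13:45, 15:00–15:45, 16:30–17:15.
Oren ∩ Pablo: 09:30–10:45, 16:15–16:30, 16:45–18:00.
Oren ∩ Pablo ∩ Farrukh: 10:15–10:30, 16:15–16:30, 17:00–17:45.
Oren ∩ Pablo ∩ Farrukh ∩ Zheng: 16:15–16:30, 17:00–17:45.
Oren ∩ Pablo ∩ Farrukh ∩ Zheng ∩ Noor: 17:00–17:15.
Restricted to 11:45–17:30: 17:00–17:15.
Windows ≥ 60 min: (none).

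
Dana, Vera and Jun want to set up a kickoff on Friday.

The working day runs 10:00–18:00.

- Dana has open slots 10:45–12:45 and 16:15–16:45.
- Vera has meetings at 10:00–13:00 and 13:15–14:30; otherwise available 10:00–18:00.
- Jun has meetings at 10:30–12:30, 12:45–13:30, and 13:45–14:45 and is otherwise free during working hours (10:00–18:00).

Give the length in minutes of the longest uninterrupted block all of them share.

Vera free within 10:00–18:00: 13:00–13:15, 14:30–18:00.
Jun free within 10:00–18:00: 10:00–10:30, 12:30–12:45, 13:30–13:45, 14:45–18:00.
Dana ∩ Vera: 16:15–16:45.
Dana ∩ Vera ∩ Jun: 16:15–16:45.
Single common window of 30 minutes.

30 minutes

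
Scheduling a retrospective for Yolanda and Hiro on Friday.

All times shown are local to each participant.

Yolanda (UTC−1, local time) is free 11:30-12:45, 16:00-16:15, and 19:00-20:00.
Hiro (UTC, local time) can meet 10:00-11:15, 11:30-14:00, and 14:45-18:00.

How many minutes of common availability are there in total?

90 minutes

Yolanda → UTC: 12:30–13:45, 17:00–17:15, 20:00–21:00.
Hiro → UTC: 10:00–11:15, 11:30–14:00, 14:45–18:00.
Yolanda ∩ Hiro: 12:30–13:45, 17:00–17:15.
Total common minutes: 75 + 15 = 90.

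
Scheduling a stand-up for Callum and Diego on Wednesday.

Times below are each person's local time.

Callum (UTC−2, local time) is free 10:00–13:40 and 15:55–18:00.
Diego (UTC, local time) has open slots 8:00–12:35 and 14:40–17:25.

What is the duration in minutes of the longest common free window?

Callum → UTC: 12:00–15:40, 17:55–20:00.
Diego → UTC: 08:00–12:35, 14:40–17:25.
Callum ∩ Diego: 12:00–12:35, 14:40–15:40.
Common window lengths: 35, 60 min; longest is 60.

60 minutes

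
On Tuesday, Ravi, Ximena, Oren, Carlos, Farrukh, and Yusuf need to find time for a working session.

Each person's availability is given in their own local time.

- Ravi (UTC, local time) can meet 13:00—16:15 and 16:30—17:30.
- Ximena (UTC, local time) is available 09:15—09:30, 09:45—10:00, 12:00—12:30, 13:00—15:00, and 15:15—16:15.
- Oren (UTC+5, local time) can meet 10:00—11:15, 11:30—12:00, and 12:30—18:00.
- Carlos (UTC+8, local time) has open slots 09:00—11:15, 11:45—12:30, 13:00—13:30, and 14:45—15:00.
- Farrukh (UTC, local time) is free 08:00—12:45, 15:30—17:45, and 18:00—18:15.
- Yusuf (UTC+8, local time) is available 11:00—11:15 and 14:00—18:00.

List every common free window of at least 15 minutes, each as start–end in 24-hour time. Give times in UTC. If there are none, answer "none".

Ravi → UTC: 13:00–16:15, 16:30–17:30.
Ximena → UTC: 09:15–09:30, 09:45–10:00, 12:00–12:30, 13:00–15:00, 15:15–16:15.
Oren → UTC: 05:00–06:15, 06:30–07:00, 07:30–13:00.
Carlos → UTC: 01:00–03:15, 03:45–04:30, 05:00–05:30, 06:45–07:00.
Farrukh → UTC: 08:00–12:45, 15:30–17:45, 18:00–18:15.
Yusuf → UTC: 03:00–03:15, 06:00–10:00.
Ravi ∩ Ximena: 13:00–15:00, 15:15–16:15.
Ravi ∩ Ximena ∩ Oren: (none).
Ravi ∩ Ximena ∩ Oren ∩ Carlos: (none).
Ravi ∩ Ximena ∩ Oren ∩ Carlos ∩ Farrukh: (none).
Ravi ∩ Ximena ∩ Oren ∩ Carlos ∩ Farrukh ∩ Yusuf: (none).
Windows ≥ 15 min: (none).

none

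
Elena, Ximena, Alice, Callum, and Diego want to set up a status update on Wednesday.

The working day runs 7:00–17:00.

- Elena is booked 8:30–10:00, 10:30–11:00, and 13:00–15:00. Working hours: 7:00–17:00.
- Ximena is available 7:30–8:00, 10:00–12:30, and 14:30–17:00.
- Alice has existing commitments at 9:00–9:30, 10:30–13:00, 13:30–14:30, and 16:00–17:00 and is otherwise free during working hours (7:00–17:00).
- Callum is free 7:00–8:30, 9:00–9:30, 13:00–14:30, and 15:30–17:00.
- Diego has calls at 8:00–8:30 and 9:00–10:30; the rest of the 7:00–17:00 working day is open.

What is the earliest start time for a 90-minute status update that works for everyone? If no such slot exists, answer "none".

none

Elena free within 07:00–17:00: 07:00–08:30, 10:00–10:30, 11:00–13:00, 15:00–17:00.
Alice free within 07:00–17:00: 07:00–09:00, 09:30–10:30, 13:00–13:30, 14:30–16:00.
Diego free within 07:00–17:00: 07:00–08:00, 08:30–09:00, 10:30–17:00.
Elena ∩ Ximena: 07:30–08:00, 10:00–10:30, 11:00–12:30, 15:00–17:00.
Elena ∩ Ximena ∩ Alice: 07:30–08:00, 10:00–10:30, 15:00–16:00.
Elena ∩ Ximena ∩ Alice ∩ Callum: 07:30–08:00, 15:30–16:00.
Elena ∩ Ximena ∩ Alice ∩ Callum ∩ Diego: 07:30–08:00, 15:30–16:00.
Windows ≥ 90 min: (none).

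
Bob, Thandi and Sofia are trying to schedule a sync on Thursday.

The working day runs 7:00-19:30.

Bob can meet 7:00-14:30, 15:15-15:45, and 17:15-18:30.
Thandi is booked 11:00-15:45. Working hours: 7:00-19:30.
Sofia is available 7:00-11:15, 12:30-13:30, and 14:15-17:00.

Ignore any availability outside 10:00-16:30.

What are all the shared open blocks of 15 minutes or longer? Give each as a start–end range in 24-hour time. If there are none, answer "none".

10:00–11:00

Thandi free within 07:00–19:30: 07:00–11:00, 15:45–19:30.
Bob ∩ Thandi: 07:00–11:00, 17:15–18:30.
Bob ∩ Thandi ∩ Sofia: 07:00–11:00.
Restricted to 10:00–16:30: 10:00–11:00.
Windows ≥ 15 min: 10:00–11:00.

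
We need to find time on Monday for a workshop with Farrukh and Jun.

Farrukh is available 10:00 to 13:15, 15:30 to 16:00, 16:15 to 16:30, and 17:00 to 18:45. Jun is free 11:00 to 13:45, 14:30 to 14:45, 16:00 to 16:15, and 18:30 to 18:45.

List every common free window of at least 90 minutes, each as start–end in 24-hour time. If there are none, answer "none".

Farrukh ∩ Jun: 11:00–13:15, 18:30–18:45.
Windows ≥ 90 min: 11:00–13:15.

11:00–13:15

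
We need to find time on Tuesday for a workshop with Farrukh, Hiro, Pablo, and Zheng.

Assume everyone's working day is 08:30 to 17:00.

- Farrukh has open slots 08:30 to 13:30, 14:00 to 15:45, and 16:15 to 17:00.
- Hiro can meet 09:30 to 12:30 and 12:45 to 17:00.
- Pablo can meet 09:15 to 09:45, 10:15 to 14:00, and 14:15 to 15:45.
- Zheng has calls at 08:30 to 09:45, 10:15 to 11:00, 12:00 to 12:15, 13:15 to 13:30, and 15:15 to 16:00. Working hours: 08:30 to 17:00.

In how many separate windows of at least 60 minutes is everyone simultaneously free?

2

Zheng free within 08:30–17:00: 09:45–10:15, 11:00–12:00, 12:15–13:15, 13:30–15:15, 16:00–17:00.
Farrukh ∩ Hiro: 09:30–12:30, 12:45–13:30, 14:00–15:45, 16:15–17:00.
Farrukh ∩ Hiro ∩ Pablo: 09:30–09:45, 10:15–12:30, 12:45–13:30, 14:15–15:45.
Farrukh ∩ Hiro ∩ Pablo ∩ Zheng: 11:00–12:00, 12:15–12:30, 12:45–13:15, 14:15–15:15.
Windows ≥ 60 min: 11:00–12:00, 14:15–15:15.
That's 2 windows.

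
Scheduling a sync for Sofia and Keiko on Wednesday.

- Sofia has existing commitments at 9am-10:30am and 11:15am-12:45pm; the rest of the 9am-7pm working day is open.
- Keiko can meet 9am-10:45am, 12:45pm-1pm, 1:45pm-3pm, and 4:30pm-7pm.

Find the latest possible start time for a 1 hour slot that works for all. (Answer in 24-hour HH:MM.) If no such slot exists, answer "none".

Sofia free within 09:00–19:00: 10:30–11:15, 12:45–19:00.
Sofia ∩ Keiko: 10:30–10:45, 12:45–13:00, 13:45–15:00, 16:30–19:00.
Windows ≥ 60 min: 13:45–15:00, 16:30–19:00.
Latest start in the last window 16:30–19:00 is 19:00 − 60 min = 18:00.

18:00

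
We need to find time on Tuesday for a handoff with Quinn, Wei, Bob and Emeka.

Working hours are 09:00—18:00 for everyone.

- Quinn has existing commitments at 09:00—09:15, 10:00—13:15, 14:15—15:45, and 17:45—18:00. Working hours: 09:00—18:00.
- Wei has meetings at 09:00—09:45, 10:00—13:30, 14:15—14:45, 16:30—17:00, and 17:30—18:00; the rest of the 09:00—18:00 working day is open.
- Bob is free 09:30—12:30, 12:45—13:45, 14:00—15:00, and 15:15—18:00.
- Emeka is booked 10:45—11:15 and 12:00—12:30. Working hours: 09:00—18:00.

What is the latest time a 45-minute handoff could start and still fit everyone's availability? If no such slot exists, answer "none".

15:45

Quinn free within 09:00–18:00: 09:15–10:00, 13:15–14:15, 15:45–17:45.
Wei free within 09:00–18:00: 09:45–10:00, 13:30–14:15, 14:45–16:30, 17:00–17:30.
Emeka free within 09:00–18:00: 09:00–10:45, 11:15–12:00, 12:30–18:00.
Quinn ∩ Wei: 09:45–10:00, 13:30–14:15, 15:45–16:30, 17:00–17:30.
Quinn ∩ Wei ∩ Bob: 09:45–10:00, 13:30–13:45, 14:00–14:15, 15:45–16:30, 17:00–17:30.
Quinn ∩ Wei ∩ Bob ∩ Emeka: 09:45–10:00, 13:30–13:45, 14:00–14:15, 15:45–16:30, 17:00–17:30.
Windows ≥ 45 min: 15:45–16:30.
Latest start in the last window 15:45–16:30 is 16:30 − 45 min = 15:45.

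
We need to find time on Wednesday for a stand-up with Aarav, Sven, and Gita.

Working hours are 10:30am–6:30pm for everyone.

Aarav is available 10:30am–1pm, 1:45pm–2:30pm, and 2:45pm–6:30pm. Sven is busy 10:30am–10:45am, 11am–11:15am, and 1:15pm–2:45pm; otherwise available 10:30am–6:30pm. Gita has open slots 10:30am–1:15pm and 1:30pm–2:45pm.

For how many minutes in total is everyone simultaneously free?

Sven free within 10:30–18:30: 10:45–11:00, 11:15–13:15, 14:45–18:30.
Aarav ∩ Sven: 10:45–11:00, 11:15–13:00, 14:45–18:30.
Aarav ∩ Sven ∩ Gita: 10:45–11:00, 11:15–13:00.
Total common minutes: 15 + 105 = 120.

120 minutes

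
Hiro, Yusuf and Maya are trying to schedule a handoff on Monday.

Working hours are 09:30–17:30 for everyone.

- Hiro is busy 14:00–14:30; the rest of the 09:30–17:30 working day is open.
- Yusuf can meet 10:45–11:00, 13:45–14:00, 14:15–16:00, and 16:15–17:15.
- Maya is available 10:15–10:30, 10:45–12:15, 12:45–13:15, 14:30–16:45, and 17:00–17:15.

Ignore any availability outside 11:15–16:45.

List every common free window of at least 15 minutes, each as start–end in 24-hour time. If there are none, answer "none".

Hiro free within 09:30–17:30: 09:30–14:00, 14:30–17:30.
Hiro ∩ Yusuf: 10:45–11:00, 13:45–14:00, 14:30–16:00, 16:15–17:15.
Hiro ∩ Yusuf ∩ Maya: 10:45–11:00, 14:30–16:00, 16:15–16:45, 17:00–17:15.
Restricted to 11:15–16:45: 14:30–16:00, 16:15–16:45.
Windows ≥ 15 min: 14:30–16:00, 16:15–16:45.

14:30–16:00, 16:15–16:45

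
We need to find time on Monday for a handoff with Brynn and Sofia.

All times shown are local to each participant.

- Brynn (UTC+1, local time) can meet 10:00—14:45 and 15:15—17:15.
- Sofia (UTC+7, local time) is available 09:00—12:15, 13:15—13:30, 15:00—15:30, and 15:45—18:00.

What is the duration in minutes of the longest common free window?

Brynn → UTC: 09:00–13:45, 14:15–16:15.
Sofia → UTC: 02:00–05:15, 06:15–06:30, 08:00–08:30, 08:45–11:00.
Brynn ∩ Sofia: 09:00–11:00.
Single common window of 120 minutes.

120 minutes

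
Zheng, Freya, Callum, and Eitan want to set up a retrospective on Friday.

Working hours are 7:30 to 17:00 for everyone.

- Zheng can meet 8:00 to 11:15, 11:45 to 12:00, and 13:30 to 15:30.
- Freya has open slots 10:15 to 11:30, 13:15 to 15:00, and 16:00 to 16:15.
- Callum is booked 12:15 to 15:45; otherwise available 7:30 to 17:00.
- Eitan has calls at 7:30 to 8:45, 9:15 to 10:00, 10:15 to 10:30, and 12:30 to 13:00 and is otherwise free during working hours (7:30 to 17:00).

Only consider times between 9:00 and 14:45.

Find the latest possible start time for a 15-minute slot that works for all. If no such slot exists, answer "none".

Callum free within 07:30–17:00: 07:30–12:15, 15:45–17:00.
Eitan free within 07:30–17:00: 08:45–09:15, 10:00–10:15, 10:30–12:30, 13:00–17:00.
Zheng ∩ Freya: 10:15–11:15, 13:30–15:00.
Zheng ∩ Freya ∩ Callum: 10:15–11:15.
Zheng ∩ Freya ∩ Callum ∩ Eitan: 10:30–11:15.
Restricted to 09:00–14:45: 10:30–11:15.
Windows ≥ 15 min: 10:30–11:15.
Latest start in the last window 10:30–11:15 is 11:15 − 15 min = 11:00.

11:00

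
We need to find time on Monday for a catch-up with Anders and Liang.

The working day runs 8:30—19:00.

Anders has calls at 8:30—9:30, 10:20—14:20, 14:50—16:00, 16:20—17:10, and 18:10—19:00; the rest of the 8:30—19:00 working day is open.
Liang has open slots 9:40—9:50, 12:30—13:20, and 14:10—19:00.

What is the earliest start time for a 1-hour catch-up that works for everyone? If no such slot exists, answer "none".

17:10

Anders free within 08:30–19:00: 09:30–10:20, 14:20–14:50, 16:00–16:20, 17:10–18:10.
Anders ∩ Liang: 09:40–09:50, 14:20–14:50, 16:00–16:20, 17:10–18:10.
Windows ≥ 60 min: 17:10–18:10.
Earliest such window starts at 17:10.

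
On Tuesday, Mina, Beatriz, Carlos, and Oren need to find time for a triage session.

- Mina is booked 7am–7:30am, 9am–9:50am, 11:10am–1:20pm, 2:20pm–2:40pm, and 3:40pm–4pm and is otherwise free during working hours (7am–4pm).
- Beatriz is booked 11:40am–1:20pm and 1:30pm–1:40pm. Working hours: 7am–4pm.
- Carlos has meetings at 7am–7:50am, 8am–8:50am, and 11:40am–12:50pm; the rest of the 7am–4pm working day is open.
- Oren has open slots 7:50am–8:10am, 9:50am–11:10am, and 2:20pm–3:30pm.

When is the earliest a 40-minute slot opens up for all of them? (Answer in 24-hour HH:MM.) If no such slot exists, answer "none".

Mina free within 07:00–16:00: 07:30–09:00, 09:50–11:10, 13:20–14:20, 14:40–15:40.
Beatriz free within 07:00–16:00: 07:00–11:40, 13:20–13:30, 13:40–16:00.
Carlos free within 07:00–16:00: 07:50–08:00, 08:50–11:40, 12:50–16:00.
Mina ∩ Beatriz: 07:30–09:00, 09:50–11:10, 13:20–13:30, 13:40–14:20, 14:40–15:40.
Mina ∩ Beatriz ∩ Carlos: 07:50–08:00, 08:50–09:00, 09:50–11:10, 13:20–13:30, 13:40–14:20, 14:40–15:40.
Mina ∩ Beatriz ∩ Carlos ∩ Oren: 07:50–08:00, 09:50–11:10, 14:40–15:30.
Windows ≥ 40 min: 09:50–11:10, 14:40–15:30.
Earliest such window starts at 09:50.

09:50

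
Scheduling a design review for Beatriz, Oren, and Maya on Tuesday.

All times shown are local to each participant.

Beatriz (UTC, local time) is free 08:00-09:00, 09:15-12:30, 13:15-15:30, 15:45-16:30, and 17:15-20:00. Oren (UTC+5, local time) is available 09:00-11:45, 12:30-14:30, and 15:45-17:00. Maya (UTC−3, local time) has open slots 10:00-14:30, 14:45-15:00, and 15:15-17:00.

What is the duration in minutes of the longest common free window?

0 minutes

Beatriz → UTC: 08:00–09:00, 09:15–12:30, 13:15–15:30, 15:45–16:30, 17:15–20:00.
Oren → UTC: 04:00–06:45, 07:30–09:30, 10:45–12:00.
Maya → UTC: 13:00–17:30, 17:45–18:00, 18:15–20:00.
Beatriz ∩ Oren: 08:00–09:00, 09:15–09:30, 10:45–12:00.
Beatriz ∩ Oren ∩ Maya: (none).
No common window.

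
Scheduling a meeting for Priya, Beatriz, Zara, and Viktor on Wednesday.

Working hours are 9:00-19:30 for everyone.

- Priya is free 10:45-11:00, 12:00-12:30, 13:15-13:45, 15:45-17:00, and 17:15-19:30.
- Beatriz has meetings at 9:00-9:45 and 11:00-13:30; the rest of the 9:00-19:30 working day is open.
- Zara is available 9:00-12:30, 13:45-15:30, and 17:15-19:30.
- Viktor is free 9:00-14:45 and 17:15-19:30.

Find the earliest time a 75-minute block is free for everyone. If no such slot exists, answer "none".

Beatriz free within 09:00–19:30: 09:45–11:00, 13:30–19:30.
Priya ∩ Beatriz: 10:45–11:00, 13:30–13:45, 15:45–17:00, 17:15–19:30.
Priya ∩ Beatriz ∩ Zara: 10:45–11:00, 17:15–19:30.
Priya ∩ Beatriz ∩ Zara ∩ Viktor: 10:45–11:00, 17:15–19:30.
Windows ≥ 75 min: 17:15–19:30.
Earliest such window starts at 17:15.

17:15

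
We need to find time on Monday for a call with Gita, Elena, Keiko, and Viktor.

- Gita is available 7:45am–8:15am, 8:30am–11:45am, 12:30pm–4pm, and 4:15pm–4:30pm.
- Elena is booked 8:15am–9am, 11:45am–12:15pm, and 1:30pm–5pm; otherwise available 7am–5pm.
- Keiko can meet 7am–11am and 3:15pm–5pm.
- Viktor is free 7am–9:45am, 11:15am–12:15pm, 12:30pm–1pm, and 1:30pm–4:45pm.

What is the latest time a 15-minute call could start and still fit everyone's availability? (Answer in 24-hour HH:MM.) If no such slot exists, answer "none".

09:30

Elena free within 07:00–17:00: 07:00–08:15, 09:00–11:45, 12:15–13:30.
Gita ∩ Elena: 07:45–08:15, 09:00–11:45, 12:30–13:30.
Gita ∩ Elena ∩ Keiko: 07:45–08:15, 09:00–11:00.
Gita ∩ Elena ∩ Keiko ∩ Viktor: 07:45–08:15, 09:00–09:45.
Windows ≥ 15 min: 07:45–08:15, 09:00–09:45.
Latest start in the last window 09:00–09:45 is 09:45 − 15 min = 09:30.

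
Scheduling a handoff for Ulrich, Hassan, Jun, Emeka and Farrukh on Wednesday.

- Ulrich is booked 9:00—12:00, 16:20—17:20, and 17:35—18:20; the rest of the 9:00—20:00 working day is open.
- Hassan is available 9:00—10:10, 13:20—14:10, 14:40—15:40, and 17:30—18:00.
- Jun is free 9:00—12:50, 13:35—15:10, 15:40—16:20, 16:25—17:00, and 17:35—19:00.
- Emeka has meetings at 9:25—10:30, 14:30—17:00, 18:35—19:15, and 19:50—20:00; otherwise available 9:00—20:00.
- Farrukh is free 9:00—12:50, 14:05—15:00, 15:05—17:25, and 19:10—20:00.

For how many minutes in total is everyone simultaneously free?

Ulrich free within 09:00–20:00: 12:00–16:20, 17:20–17:35, 18:20–20:00.
Emeka free within 09:00–20:00: 09:00–09:25, 10:30–14:30, 17:00–18:35, 19:15–19:50.
Ulrich ∩ Hassan: 13:20–14:10, 14:40–15:40, 17:30–17:35.
Ulrich ∩ Hassan ∩ Jun: 13:35–14:10, 14:40–15:10.
Ulrich ∩ Hassan ∩ Jun ∩ Emeka: 13:35–14:10.
Ulrich ∩ Hassan ∩ Jun ∩ Emeka ∩ Farrukh: 14:05–14:10.
Total common minutes: 5.

5 minutes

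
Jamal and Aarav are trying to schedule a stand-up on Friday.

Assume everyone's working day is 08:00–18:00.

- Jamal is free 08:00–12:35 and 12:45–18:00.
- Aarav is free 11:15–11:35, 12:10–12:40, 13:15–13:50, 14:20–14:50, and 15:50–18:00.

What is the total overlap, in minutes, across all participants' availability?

240 minutes

Jamal ∩ Aarav: 11:15–11:35, 12:10–12:35, 13:15–13:50, 14:20–14:50, 15:50–18:00.
Total common minutes: 20 + 25 + 35 + 30 + 130 = 240.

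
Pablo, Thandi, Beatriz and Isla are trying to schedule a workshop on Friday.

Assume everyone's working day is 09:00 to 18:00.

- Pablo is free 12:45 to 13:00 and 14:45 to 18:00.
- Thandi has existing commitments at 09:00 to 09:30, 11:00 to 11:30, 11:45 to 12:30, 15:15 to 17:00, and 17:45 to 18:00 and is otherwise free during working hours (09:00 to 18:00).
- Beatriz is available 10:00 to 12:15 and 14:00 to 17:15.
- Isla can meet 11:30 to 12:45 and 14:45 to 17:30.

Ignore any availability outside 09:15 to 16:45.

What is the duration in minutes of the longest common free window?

30 minutes

Thandi free within 09:00–18:00: 09:30–11:00, 11:30–11:45, 12:30–15:15, 17:00–17:45.
Pablo ∩ Thandi: 12:45–13:00, 14:45–15:15, 17:00–17:45.
Pablo ∩ Thandi ∩ Beatriz: 14:45–15:15, 17:00–17:15.
Pablo ∩ Thandi ∩ Beatriz ∩ Isla: 14:45–15:15, 17:00–17:15.
Restricted to 09:15–16:45: 14:45–15:15.
Single common window of 30 minutes.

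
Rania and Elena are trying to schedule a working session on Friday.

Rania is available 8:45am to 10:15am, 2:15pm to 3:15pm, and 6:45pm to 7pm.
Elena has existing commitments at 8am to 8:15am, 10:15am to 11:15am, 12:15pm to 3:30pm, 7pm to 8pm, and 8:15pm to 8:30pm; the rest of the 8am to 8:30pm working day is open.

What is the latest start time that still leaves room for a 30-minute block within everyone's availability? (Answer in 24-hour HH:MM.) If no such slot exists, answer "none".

Elena free within 08:00–20:30: 08:15–10:15, 11:15–12:15, 15:30–19:00, 20:00–20:15.
Rania ∩ Elena: 08:45–10:15, 18:45–19:00.
Windows ≥ 30 min: 08:45–10:15.
Latest start in the last window 08:45–10:15 is 10:15 − 30 min = 09:45.

09:45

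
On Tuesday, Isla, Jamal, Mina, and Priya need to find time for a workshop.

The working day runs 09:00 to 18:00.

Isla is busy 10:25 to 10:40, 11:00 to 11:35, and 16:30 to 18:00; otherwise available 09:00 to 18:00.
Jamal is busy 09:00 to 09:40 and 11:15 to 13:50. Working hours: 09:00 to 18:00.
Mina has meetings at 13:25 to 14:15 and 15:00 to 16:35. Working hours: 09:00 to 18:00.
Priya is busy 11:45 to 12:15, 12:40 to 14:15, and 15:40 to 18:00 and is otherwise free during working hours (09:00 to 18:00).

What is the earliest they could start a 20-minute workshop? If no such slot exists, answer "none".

Isla free within 09:00–18:00: 09:00–10:25, 10:40–11:00, 11:35–16:30.
Jamal free within 09:00–18:00: 09:40–11:15, 13:50–18:00.
Mina free within 09:00–18:00: 09:00–13:25, 14:15–15:00, 16:35–18:00.
Priya free within 09:00–18:00: 09:00–11:45, 12:15–12:40, 14:15–15:40.
Isla ∩ Jamal: 09:40–10:25, 10:40–11:00, 13:50–16:30.
Isla ∩ Jamal ∩ Mina: 09:40–10:25, 10:40–11:00, 14:15–15:00.
Isla ∩ Jamal ∩ Mina ∩ Priya: 09:40–10:25, 10:40–11:00, 14:15–15:00.
Windows ≥ 20 min: 09:40–10:25, 10:40–11:00, 14:15–15:00.
Earliest such window starts at 09:40.

09:40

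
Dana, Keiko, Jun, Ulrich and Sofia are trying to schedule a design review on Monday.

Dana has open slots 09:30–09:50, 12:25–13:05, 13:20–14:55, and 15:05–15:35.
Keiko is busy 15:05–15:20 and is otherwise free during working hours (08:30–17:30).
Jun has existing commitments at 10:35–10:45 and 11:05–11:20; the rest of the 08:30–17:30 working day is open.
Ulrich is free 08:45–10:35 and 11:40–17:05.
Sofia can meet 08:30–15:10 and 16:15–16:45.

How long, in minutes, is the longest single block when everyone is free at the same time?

95 minutes

Keiko free within 08:30–17:30: 08:30–15:05, 15:20–17:30.
Jun free within 08:30–17:30: 08:30–10:35, 10:45–11:05, 11:20–17:30.
Dana ∩ Keiko: 09:30–09:50, 12:25–13:05, 13:20–14:55, 15:20–15:35.
Dana ∩ Keiko ∩ Jun: 09:30–09:50, 12:25–13:05, 13:20–14:55, 15:20–15:35.
Dana ∩ Keiko ∩ Jun ∩ Ulrich: 09:30–09:50, 12:25–13:05, 13:20–14:55, 15:20–15:35.
Dana ∩ Keiko ∩ Jun ∩ Ulrich ∩ Sofia: 09:30–09:50, 12:25–13:05, 13:20–14:55.
Common window lengths: 20, 40, 95 min; longest is 95.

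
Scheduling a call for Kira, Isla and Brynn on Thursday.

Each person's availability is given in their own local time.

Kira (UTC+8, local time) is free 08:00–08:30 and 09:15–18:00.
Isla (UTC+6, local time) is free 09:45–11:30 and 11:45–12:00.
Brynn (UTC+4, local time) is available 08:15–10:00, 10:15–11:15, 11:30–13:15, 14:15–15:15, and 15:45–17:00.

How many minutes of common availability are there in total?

Kira → UTC: 00:00–00:30, 01:15–10:00.
Isla → UTC: 03:45–05:30, 05:45–06:00.
Brynn → UTC: 04:15–06:00, 06:15–07:15, 07:30–09:15, 10:15–11:15, 11:45–13:00.
Kira ∩ Isla: 03:45–05:30, 05:45–06:00.
Kira ∩ Isla ∩ Brynn: 04:15–05:30, 05:45–06:00.
Total common minutes: 75 + 15 = 90.

90 minutes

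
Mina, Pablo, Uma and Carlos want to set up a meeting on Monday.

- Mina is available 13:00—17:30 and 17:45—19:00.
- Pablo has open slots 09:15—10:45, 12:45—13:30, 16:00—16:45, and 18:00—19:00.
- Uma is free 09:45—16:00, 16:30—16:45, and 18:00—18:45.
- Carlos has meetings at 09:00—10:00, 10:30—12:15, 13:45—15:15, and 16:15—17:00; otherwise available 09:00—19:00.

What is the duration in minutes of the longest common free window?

45 minutes

Carlos free within 09:00–19:00: 10:00–10:30, 12:15–13:45, 15:15–16:15, 17:00–19:00.
Mina ∩ Pablo: 13:00–13:30, 16:00–16:45, 18:00–19:00.
Mina ∩ Pablo ∩ Uma: 13:00–13:30, 16:30–16:45, 18:00–18:45.
Mina ∩ Pablo ∩ Uma ∩ Carlos: 13:00–13:30, 18:00–18:45.
Common window lengths: 30, 45 min; longest is 45.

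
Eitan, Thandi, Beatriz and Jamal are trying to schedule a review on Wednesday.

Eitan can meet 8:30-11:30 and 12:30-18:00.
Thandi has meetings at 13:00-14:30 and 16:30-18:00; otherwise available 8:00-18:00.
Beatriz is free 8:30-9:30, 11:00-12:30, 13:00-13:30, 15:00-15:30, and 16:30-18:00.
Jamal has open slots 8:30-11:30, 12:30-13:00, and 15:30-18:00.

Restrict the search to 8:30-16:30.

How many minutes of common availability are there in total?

90 minutes

Thandi free within 08:00–18:00: 08:00–13:00, 14:30–16:30.
Eitan ∩ Thandi: 08:30–11:30, 12:30–13:00, 14:30–16:30.
Eitan ∩ Thandi ∩ Beatriz: 08:30–09:30, 11:00–11:30, 15:00–15:30.
Eitan ∩ Thandi ∩ Beatriz ∩ Jamal: 08:30–09:30, 11:00–11:30.
Restricted to 08:30–16:30: 08:30–09:30, 11:00–11:30.
Total common minutes: 60 + 30 = 90.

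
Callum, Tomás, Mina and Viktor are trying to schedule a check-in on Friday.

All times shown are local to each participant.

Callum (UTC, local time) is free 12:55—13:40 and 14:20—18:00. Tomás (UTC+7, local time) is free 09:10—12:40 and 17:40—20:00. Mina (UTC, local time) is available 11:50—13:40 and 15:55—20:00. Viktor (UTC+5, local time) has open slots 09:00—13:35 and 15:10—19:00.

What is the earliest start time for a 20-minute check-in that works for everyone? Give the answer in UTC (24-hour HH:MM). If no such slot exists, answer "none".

Callum → UTC: 12:55–13:40, 14:20–18:00.
Tomás → UTC: 02:10–05:40, 10:40–13:00.
Mina → UTC: 11:50–13:40, 15:55–20:00.
Viktor → UTC: 04:00–08:35, 10:10–14:00.
Callum ∩ Tomás: 12:55–13:00.
Callum ∩ Tomás ∩ Mina: 12:55–13:00.
Callum ∩ Tomás ∩ Mina ∩ Viktor: 12:55–13:00.
Windows ≥ 20 min: (none).

none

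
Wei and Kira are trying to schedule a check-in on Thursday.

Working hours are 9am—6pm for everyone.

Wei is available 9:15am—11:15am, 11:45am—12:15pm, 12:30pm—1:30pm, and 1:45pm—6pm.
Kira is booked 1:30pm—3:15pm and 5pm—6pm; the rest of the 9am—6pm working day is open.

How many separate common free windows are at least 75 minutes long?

Kira free within 09:00–18:00: 09:00–13:30, 15:15–17:00.
Wei ∩ Kira: 09:15–11:15, 11:45–12:15, 12:30–13:30, 15:15–17:00.
Windows ≥ 75 min: 09:15–11:15, 15:15–17:00.
That's 2 windows.

2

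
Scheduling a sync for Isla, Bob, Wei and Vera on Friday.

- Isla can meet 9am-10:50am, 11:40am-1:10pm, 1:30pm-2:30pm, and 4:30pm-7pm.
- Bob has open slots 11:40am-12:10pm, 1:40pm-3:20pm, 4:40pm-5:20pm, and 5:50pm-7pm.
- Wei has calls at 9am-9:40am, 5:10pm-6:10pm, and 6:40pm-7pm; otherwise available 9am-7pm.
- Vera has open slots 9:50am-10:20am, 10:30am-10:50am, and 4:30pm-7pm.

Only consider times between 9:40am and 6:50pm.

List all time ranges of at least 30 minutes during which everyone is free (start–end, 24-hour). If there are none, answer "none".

16:40–17:10, 18:10–18:40

Wei free within 09:00–19:00: 09:40–17:10, 18:10–18:40.
Isla ∩ Bob: 11:40–12:10, 13:40–14:30, 16:40–17:20, 17:50–19:00.
Isla ∩ Bob ∩ Wei: 11:40–12:10, 13:40–14:30, 16:40–17:10, 18:10–18:40.
Isla ∩ Bob ∩ Wei ∩ Vera: 16:40–17:10, 18:10–18:40.
Restricted to 09:40–18:50: 16:40–17:10, 18:10–18:40.
Windows ≥ 30 min: 16:40–17:10, 18:10–18:40.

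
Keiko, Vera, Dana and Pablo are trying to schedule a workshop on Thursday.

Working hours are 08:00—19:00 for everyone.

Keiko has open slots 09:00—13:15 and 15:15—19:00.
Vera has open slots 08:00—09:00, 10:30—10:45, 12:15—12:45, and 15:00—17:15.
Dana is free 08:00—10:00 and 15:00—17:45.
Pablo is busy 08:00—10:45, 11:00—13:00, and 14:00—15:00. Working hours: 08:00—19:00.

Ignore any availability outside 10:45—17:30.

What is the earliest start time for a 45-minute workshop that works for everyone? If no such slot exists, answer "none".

15:15

Pablo free within 08:00–19:00: 10:45–11:00, 13:00–14:00, 15:00–19:00.
Keiko ∩ Vera: 10:30–10:45, 12:15–12:45, 15:15–17:15.
Keiko ∩ Vera ∩ Dana: 15:15–17:15.
Keiko ∩ Vera ∩ Dana ∩ Pablo: 15:15–17:15.
Restricted to 10:45–17:30: 15:15–17:15.
Windows ≥ 45 min: 15:15–17:15.
Earliest such window starts at 15:15.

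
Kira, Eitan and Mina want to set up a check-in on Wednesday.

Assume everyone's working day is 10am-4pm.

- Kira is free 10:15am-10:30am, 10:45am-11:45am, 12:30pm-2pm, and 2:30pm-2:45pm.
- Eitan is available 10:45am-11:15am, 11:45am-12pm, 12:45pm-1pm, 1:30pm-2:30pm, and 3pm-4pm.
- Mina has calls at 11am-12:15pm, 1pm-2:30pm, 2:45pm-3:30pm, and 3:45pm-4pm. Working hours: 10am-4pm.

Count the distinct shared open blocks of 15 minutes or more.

2

Mina free within 10:00–16:00: 10:00–11:00, 12:15–13:00, 14:30–14:45, 15:30–15:45.
Kira ∩ Eitan: 10:45–11:15, 12:45–13:00, 13:30–14:00.
Kira ∩ Eitan ∩ Mina: 10:45–11:00, 12:45–13:00.
Windows ≥ 15 min: 10:45–11:00, 12:45–13:00.
That's 2 windows.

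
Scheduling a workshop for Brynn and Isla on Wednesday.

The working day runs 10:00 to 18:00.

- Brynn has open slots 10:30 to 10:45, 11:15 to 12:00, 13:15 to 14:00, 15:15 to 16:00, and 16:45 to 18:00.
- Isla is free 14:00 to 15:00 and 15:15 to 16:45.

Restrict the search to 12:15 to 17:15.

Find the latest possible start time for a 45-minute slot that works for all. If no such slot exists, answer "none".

Brynn ∩ Isla: 15:15–16:00.
Restricted to 12:15–17:15: 15:15–16:00.
Windows ≥ 45 min: 15:15–16:00.
Latest start in the last window 15:15–16:00 is 16:00 − 45 min = 15:15.

15:15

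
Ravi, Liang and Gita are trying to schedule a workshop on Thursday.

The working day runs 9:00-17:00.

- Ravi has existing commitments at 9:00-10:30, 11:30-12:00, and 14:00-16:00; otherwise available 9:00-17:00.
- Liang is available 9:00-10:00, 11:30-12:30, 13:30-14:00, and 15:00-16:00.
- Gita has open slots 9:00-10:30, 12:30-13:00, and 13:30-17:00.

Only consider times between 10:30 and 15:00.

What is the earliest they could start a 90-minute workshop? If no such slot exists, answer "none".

Ravi free within 09:00–17:00: 10:30–11:30, 12:00–14:00, 16:00–17:00.
Ravi ∩ Liang: 12:00–12:30, 13:30–14:00.
Ravi ∩ Liang ∩ Gita: 13:30–14:00.
Restricted to 10:30–15:00: 13:30–14:00.
Windows ≥ 90 min: (none).

none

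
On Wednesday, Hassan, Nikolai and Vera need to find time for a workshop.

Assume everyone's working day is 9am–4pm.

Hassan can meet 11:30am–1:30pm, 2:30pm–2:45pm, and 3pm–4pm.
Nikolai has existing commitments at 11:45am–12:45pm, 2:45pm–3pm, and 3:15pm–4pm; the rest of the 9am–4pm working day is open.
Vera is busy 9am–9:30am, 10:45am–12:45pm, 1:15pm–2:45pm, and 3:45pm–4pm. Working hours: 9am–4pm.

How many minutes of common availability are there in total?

45 minutes

Nikolai free within 09:00–16:00: 09:00–11:45, 12:45–14:45, 15:00–15:15.
Vera free within 09:00–16:00: 09:30–10:45, 12:45–13:15, 14:45–15:45.
Hassan ∩ Nikolai: 11:30–11:45, 12:45–13:30, 14:30–14:45, 15:00–15:15.
Hassan ∩ Nikolai ∩ Vera: 12:45–13:15, 15:00–15:15.
Total common minutes: 30 + 15 = 45.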